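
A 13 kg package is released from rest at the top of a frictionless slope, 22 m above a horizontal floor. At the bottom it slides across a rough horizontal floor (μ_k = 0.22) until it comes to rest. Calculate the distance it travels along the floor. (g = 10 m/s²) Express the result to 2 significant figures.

Energy at the top = energy at the end + work done against friction:
At rest all PE has been dissipated by friction: mgh = μ_k m g d
d = h/μ_k = 22/0.22 = 100.0 m

d = 100 m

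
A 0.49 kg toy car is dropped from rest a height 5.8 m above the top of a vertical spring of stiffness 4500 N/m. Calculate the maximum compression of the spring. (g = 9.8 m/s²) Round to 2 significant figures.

x = 0.11 m

Take the reference level at the top of the uncompressed spring. At max compression the car has fallen H + x and is momentarily at rest:
mg(H + x) = ½kx²
½(4500)x² − (0.49)(9.8)x − (0.49)(9.8)(5.8) = 0
2250x² − 4.802x − 27.85 = 0
x = [4.802 + √(23.06 + 250664)]/(2 × 2250) = 0.1123 m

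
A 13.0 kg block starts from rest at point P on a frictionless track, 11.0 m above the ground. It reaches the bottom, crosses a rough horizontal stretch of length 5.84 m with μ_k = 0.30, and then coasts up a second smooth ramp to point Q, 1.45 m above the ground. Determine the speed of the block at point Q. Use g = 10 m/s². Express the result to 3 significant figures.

Energy at P: mgh₁ = (13.0)(10)(11.0) = 1430.0 J
Friction loss: W_f = μ_k mg d = 227.8 J
At Q: ½mv² + mgh₂ = mgh₁ − W_f
½mv² = 1430.0 − 227.8 − 188.50 = 1013.7 J
v = √(2 × 1013.7/13.0) = 12.49 m/s

v = 12.5 m/s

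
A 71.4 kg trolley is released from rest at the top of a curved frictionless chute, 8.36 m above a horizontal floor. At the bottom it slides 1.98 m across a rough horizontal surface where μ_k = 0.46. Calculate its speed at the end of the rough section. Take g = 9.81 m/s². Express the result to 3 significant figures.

Energy bookkeeping (friction removes W_f = μ_k N d):
mgh = ½mv² + μ_k m g d
W_f = μ_k mg d = (0.46)(71.4)(9.81)(1.98) = 638.0 J
½mv² = mgh − W_f = 5855.6 − 638.0 = 5217.7 J
v = √(2 × 5217.7/71.4) = 12.09 m/s

v = 12.1 m/s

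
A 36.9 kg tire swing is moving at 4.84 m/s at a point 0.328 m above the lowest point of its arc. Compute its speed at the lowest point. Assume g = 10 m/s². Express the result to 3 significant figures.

v = 5.48 m/s

Mechanical energy is conserved (no friction): ½mv₀² + mgh = ½mv²
The mass cancels from both sides.
v² = v₀² + 2gh = (4.84)² + 2(10)(0.328) = 29.986
v = √29.986 = 5.476 m/s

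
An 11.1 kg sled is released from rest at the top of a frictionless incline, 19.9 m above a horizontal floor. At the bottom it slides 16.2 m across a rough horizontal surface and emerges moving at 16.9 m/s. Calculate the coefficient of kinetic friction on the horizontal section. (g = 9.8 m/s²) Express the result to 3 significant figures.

μ_k = 0.329

Energy at the top = energy at the end + work done against friction:
mgh = ½mv² + μ_k m g d
mgh = 2164.7 J; ½mv² = 1585.1 J
W_f = 2164.7 − 1585.1 = 579.6 J
μ_k = W_f/(mg·d) = 579.6/(108.8 × 16.2) = 0.3289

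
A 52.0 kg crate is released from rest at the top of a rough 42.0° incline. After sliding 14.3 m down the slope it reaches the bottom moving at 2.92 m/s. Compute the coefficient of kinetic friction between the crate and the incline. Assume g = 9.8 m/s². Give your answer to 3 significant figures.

μ_k = 0.859

Energy balance down the incline: mg L sinθ − ½mv² = μ_k (mg cosθ) L
mgL sinθ = 4876.1 J; ½mv² = 221.69 J
W_f = 4876.1 − 221.69 = 4654 J
μ_k = W_f/(mg cosθ · L) = 4654/(378.7 × 14.3) = 0.8595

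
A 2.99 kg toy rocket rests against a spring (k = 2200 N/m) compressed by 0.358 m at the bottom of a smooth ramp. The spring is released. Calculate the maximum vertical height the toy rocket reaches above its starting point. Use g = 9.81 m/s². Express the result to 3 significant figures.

All spring PE becomes gravitational PE at the highest point: ½kx² = mgh
h = kx²/(2mg) = (2200)(0.358)²/(2 × 2.99 × 9.81) = 4.806 m

h = 4.81 m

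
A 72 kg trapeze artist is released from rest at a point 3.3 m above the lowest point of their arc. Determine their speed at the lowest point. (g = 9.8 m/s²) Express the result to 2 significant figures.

v = 8.0 m/s

Energy conservation between the two points: mgh = ½mv²
v = √(2gh) = √(2 × 9.8 × 3.3) = √64.680 = 8.042 m/s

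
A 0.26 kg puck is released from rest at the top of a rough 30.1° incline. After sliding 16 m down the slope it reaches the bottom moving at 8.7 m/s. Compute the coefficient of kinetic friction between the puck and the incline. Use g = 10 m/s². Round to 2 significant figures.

μ_k = 0.31

mgh = ½mv² + μ_k (mg cosθ) L, with h = L sinθ
mgL sinθ = 20.863 J; ½mv² = 9.8397 J
W_f = 20.863 − 9.8397 = 11.02 J
μ_k = W_f/(mg cosθ · L) = 11.02/(2.249 × 16) = 0.3063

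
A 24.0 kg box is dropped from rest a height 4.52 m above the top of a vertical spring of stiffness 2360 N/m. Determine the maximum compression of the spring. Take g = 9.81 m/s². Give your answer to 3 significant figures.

x = 1.05 m

Take the reference level at the top of the uncompressed spring. At max compression the box has fallen H + x and is momentarily at rest:
mg(H + x) = ½kx²
½(2360)x² − (24.0)(9.81)x − (24.0)(9.81)(4.52) = 0
1180x² − 235.4x − 1064 = 0
x = [235.4 + √(55432 + 5.0230e+06)]/(2 × 1180) = 1.055 m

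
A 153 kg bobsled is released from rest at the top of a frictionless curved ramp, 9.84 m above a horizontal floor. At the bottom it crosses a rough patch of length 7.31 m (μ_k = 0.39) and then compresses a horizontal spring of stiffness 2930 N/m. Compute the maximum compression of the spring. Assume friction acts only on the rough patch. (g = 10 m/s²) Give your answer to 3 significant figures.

x = 2.70 m

Initial energy: E₁ = mgh = (153)(10)(9.84) = 15055 J
Friction removes W_f = μ_k mg d = (0.39)(153)(10)(7.31) = 4362 J
Energy reaching the spring: E = 15055 − 4362 = 10693 J
At max compression ½kx² = E ⇒ x = √(2E/k) = √(2 × 10693/2930) = 2.702 m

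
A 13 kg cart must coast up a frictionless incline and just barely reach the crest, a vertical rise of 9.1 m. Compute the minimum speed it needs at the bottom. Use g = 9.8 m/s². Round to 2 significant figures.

At the top it is momentarily at rest, so all KE converts to PE: ½mv² = mgh
v = √(2gh) = √(2 × 9.8 × 9.1) = 13.36 m/s

v = 13 m/s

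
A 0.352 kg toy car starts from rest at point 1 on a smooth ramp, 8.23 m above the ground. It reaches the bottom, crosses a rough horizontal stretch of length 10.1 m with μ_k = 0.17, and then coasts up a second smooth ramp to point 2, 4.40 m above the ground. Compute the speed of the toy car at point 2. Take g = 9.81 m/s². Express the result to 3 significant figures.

v = 6.44 m/s

Energy at 1: mgh₁ = (0.352)(9.81)(8.23) = 28.419 J
Friction loss: W_f = μ_k mg d = 5.929 J
At 2: ½mv² + mgh₂ = mgh₁ − W_f
½mv² = 28.419 − 5.929 − 15.194 = 7.2964 J
v = √(2 × 7.2964/0.352) = 6.439 m/s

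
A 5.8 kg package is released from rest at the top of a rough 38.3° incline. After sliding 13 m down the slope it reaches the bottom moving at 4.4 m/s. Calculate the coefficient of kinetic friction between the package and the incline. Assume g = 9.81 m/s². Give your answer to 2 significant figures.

The energy dissipated by friction is the PE lost minus the KE gained:
mgL sinθ = 458.43 J; ½mv² = 56.144 J
W_f = 458.43 − 56.144 = 402.3 J
μ_k = W_f/(mg cosθ · L) = 402.3/(44.65 × 13) = 0.6930

μ_k = 0.69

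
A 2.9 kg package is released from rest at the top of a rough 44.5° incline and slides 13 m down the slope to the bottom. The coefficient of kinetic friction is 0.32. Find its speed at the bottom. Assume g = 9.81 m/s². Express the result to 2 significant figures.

v = 11 m/s

Energy: mgh = ½mv² + W_f, with h = L sinθ and W_f = μ_k (mg cosθ) L
mgh = mgL sinθ = (2.9)(9.81)(13)sin44.5° = 259.22 J
W_f = μ_k mg cosθ · L = (0.32)(2.9)(9.81)cos44.5°·13 = 84.41 J
½mv² = 259.22 − 84.41 = 174.81 J
v = √(2 × 174.81/2.9) = 10.98 m/s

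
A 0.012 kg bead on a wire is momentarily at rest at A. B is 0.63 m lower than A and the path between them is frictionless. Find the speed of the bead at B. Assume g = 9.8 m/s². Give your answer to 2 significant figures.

Energy conservation between the two points: mgh = ½mv²
v = √(2gh) = √(2 × 9.8 × 0.63) = √12.348 = 3.514 m/s

v = 3.5 m/s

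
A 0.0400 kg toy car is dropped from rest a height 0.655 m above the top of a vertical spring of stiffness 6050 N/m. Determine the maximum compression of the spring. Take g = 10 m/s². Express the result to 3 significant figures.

x = 0.00937 m

Measuring PE from the top of the relaxed spring, at max compression the car has dropped H + x with zero KE, so:
mg(H + x) = ½kx²
½(6050)x² − (0.0400)(10)x − (0.0400)(10)(0.655) = 0
3025x² − 0.4000x − 0.2620 = 0
x = [0.4000 + √(0.1600 + 3170.2)]/(2 × 3025) = 0.009373 m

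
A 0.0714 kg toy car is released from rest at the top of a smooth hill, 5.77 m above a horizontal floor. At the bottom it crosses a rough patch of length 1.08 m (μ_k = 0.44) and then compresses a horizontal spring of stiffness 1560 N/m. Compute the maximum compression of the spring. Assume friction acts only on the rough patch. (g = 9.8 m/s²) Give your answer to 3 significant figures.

Initial energy: E₁ = mgh = (0.0714)(9.8)(5.77) = 4.0374 J
Friction removes W_f = μ_k mg d = (0.44)(0.0714)(9.8)(1.08) = 0.3325 J
Energy reaching the spring: E = 4.0374 − 0.3325 = 3.7049 J
At max compression ½kx² = E ⇒ x = √(2E/k) = √(2 × 3.7049/1560) = 0.06892 m

x = 0.0689 m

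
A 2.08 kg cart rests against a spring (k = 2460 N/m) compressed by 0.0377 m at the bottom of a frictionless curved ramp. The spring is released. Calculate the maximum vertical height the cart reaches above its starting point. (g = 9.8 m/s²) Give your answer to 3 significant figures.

h = 0.0858 m

All spring PE becomes gravitational PE at the highest point: ½kx² = mgh
h = kx²/(2mg) = (2460)(0.0377)²/(2 × 2.08 × 9.8) = 0.08576 m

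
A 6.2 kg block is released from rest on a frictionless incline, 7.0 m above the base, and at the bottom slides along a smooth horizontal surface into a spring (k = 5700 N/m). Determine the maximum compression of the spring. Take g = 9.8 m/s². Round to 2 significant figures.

At max compression the block is momentarily at rest: mgh = ½kx²
x = √(2mgh/k) = √(2 × 6.2 × 9.8 × 7.0 / 5700) = 0.3863 m

x = 0.39 m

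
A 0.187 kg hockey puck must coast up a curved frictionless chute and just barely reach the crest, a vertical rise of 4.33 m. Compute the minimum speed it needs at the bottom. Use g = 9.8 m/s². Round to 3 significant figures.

v = 9.21 m/s

At the top it is momentarily at rest, so all KE converts to PE: ½mv² = mgh
v = √(2gh) = √(2 × 9.8 × 4.33) = 9.212 m/s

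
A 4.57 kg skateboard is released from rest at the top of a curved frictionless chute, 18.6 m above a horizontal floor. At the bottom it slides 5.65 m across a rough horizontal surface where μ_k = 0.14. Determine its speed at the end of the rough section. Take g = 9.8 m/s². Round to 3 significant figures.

v = 18.7 m/s

Energy at the top = energy at the end + work done against friction:
mgh = ½mv² + μ_k m g d
W_f = μ_k mg d = (0.14)(4.57)(9.8)(5.65) = 35.43 J
½mv² = mgh − W_f = 833.02 − 35.43 = 797.59 J
v = √(2 × 797.59/4.57) = 18.68 m/s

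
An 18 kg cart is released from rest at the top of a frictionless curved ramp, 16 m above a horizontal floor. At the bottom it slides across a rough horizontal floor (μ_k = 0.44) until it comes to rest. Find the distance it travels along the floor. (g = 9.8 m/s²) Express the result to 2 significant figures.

d = 36 m

Energy bookkeeping (friction removes W_f = μ_k N d):
At rest all PE has been dissipated by friction: mgh = μ_k m g d
d = h/μ_k = 16/0.44 = 36.36 m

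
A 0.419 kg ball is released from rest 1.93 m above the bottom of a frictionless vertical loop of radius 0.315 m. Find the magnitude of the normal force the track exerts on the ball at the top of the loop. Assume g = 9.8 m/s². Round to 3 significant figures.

N = 29.8 N

Energy from release to top (height 2r): mgh = ½mv_top² + mg(2r)
v_top² = 2g(h − 2r) = 2(9.8)(1.93 − 0.6300) = 25.480 m²/s²
At the top, both N and weight point toward the centre: N + mg = mv_top²/r
N = m(v_top²/r − g) = 0.419(25.480/0.315 − 9.8) = 29.79 N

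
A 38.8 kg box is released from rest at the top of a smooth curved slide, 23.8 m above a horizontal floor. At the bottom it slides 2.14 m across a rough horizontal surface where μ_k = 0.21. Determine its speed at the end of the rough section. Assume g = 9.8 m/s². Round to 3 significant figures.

v = 21.4 m/s

Applying the work–energy principle:
mgh = ½mv² + μ_k m g d
W_f = μ_k mg d = (0.21)(38.8)(9.8)(2.14) = 170.9 J
½mv² = mgh − W_f = 9049.7 − 170.9 = 8878.8 J
v = √(2 × 8878.8/38.8) = 21.39 m/s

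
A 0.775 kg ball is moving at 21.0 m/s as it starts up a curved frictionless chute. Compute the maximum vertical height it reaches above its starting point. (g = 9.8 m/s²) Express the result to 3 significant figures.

h = 22.5 m

By energy conservation, ½mv² = mgh
h = v²/(2g) = 21.0²/(2 × 9.8) = 22.50 m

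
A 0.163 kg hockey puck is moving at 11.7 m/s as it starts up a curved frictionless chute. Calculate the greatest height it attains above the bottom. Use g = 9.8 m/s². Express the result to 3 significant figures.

h = 6.98 m

Setting KE at the bottom equal to PE gained: ½mv² = mgh
h = v²/(2g) = 11.7²/(2 × 9.8) = 6.984 m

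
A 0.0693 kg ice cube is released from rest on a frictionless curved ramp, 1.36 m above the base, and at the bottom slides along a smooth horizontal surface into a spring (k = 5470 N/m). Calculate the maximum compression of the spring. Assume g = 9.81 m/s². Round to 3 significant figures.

x = 0.0184 m

Gravitational PE at the top equals spring PE at max compression: mgh = ½kx²
x = √(2mgh/k) = √(2 × 0.0693 × 9.81 × 1.36 / 5470) = 0.01839 m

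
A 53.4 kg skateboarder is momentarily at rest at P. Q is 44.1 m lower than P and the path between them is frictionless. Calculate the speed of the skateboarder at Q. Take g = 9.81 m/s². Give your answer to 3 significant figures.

v = 29.4 m/s

Equating total energy at the two states: mgh = ½mv²
v = √(2gh) = √(2 × 9.81 × 44.1) = √865.24 = 29.41 m/s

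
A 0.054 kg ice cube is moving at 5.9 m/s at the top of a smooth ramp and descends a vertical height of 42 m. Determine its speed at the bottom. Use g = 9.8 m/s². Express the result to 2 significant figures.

Equating total energy at the two states: ½mv₀² + mgh = ½mv²
v² = v₀² + 2gh = (5.9)² + 2(9.8)(42) = 858.01
v = √858.01 = 29.29 m/s

v = 29 m/s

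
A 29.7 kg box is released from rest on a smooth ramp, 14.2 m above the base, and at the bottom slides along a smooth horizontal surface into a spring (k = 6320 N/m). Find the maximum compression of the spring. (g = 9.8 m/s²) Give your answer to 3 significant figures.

x = 1.14 m

At max compression the box is momentarily at rest: mgh = ½kx²
x = √(2mgh/k) = √(2 × 29.7 × 9.8 × 14.2 / 6320) = 1.144 m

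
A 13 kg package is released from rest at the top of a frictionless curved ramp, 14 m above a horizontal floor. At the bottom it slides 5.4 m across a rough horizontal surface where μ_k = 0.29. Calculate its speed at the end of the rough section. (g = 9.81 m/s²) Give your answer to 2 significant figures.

Energy bookkeeping (friction removes W_f = μ_k N d):
mgh = ½mv² + μ_k m g d
W_f = μ_k mg d = (0.29)(13)(9.81)(5.4) = 199.7 J
½mv² = mgh − W_f = 1785.4 − 199.7 = 1585.7 J
v = √(2 × 1585.7/13) = 15.62 m/s

v = 16 m/s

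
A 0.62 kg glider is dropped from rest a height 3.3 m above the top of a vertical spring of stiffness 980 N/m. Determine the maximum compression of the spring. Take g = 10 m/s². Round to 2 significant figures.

x = 0.21 m

Measuring PE from the top of the relaxed spring, at max compression the glider has dropped H + x with zero KE, so:
mg(H + x) = ½kx²
½(980)x² − (0.62)(10)x − (0.62)(10)(3.3) = 0
490.0x² − 6.200x − 20.46 = 0
x = [6.200 + √(38.44 + 40102)]/(2 × 490.0) = 0.2108 m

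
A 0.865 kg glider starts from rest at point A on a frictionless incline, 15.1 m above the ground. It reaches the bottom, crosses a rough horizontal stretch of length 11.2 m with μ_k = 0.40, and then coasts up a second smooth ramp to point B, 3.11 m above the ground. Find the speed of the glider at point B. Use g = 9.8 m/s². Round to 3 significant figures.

v = 12.1 m/s

Energy at A: mgh₁ = (0.865)(9.8)(15.1) = 128.00 J
Friction loss: W_f = μ_k mg d = 37.98 J
At B: ½mv² + mgh₂ = mgh₁ − W_f
½mv² = 128.00 − 37.98 − 26.363 = 63.662 J
v = √(2 × 63.662/0.865) = 12.13 m/s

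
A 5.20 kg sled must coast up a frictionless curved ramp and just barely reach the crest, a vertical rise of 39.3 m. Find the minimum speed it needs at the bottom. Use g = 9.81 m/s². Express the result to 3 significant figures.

At the top it is momentarily at rest, so all KE converts to PE: ½mv² = mgh
v = √(2gh) = √(2 × 9.81 × 39.3) = 27.77 m/s

v = 27.8 m/s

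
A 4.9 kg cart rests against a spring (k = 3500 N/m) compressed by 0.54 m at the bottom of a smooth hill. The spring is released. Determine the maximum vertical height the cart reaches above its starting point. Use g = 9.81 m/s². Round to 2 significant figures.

Energy conservation from release to the highest point: ½kx² = mgh
h = kx²/(2mg) = (3500)(0.54)²/(2 × 4.9 × 9.81) = 10.62 m

h = 11 m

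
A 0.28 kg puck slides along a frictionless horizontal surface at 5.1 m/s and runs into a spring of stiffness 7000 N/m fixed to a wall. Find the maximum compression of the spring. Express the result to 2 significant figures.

Conservation of energy between contact and max compression: ½mv² = ½kx²
x = v√(m/k) = 5.1 × √(0.28/7000) = 0.03226 m

x = 0.032 m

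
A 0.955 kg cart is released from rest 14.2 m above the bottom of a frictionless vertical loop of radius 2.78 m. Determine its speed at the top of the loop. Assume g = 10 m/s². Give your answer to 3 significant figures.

v = 13.1 m/s

Energy conservation: mgh = ½mv_top² + mg(2r)
v_top² = 2g(h − 2r) = 2(10)(14.2 − 5.560) = 172.8
v_top = 13.15 m/s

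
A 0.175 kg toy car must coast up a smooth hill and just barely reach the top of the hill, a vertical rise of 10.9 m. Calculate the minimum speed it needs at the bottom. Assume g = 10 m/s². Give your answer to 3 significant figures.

v = 14.8 m/s

At the top it is momentarily at rest, so all KE converts to PE: ½mv² = mgh
v = √(2gh) = √(2 × 10 × 10.9) = 14.76 m/s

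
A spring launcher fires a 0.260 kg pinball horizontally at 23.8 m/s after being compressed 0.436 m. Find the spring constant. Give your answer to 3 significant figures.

k = 775 N/m

Energy stored in the spring equals the launch KE: ½kx² = ½mv²
k = mv²/x² = (0.260)(23.8)²/(0.436)² = 774.7 N/m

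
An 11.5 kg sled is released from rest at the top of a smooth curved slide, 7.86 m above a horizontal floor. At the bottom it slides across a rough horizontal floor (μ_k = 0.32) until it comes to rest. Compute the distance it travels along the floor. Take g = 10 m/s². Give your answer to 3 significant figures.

d = 24.6 m

Applying the work–energy principle:
At rest all PE has been dissipated by friction: mgh = μ_k m g d
d = h/μ_k = 7.86/0.32 = 24.56 m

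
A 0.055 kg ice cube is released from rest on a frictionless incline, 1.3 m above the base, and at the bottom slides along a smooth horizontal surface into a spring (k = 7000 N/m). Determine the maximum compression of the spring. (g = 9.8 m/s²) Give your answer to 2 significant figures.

x = 0.014 m

Energy conservation (no friction) from release to max compression: mgh = ½kx²
x = √(2mgh/k) = √(2 × 0.055 × 9.8 × 1.3 / 7000) = 0.01415 m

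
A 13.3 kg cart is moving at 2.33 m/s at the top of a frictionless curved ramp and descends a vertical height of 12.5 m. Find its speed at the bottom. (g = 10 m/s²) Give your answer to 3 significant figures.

By conservation of mechanical energy, ½mv₀² + mgh = ½mv²
The mass cancels from both sides.
v² = v₀² + 2gh = (2.33)² + 2(10)(12.5) = 255.43
v = √255.43 = 15.98 m/s

v = 16.0 m/s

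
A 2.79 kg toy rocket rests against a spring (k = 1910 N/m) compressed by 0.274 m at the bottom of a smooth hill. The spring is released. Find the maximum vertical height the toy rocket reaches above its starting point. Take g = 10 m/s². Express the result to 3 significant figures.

h = 2.57 m

Energy conservation from release to the highest point: ½kx² = mgh
h = kx²/(2mg) = (1910)(0.274)²/(2 × 2.79 × 10) = 2.570 m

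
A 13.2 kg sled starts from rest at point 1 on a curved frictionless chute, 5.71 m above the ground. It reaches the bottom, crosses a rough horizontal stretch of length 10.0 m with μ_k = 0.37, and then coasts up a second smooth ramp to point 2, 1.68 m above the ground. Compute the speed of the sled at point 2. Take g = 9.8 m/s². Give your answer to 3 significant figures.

Energy at 1: mgh₁ = (13.2)(9.8)(5.71) = 738.65 J
Friction loss: W_f = μ_k mg d = 478.6 J
At 2: ½mv² + mgh₂ = mgh₁ − W_f
½mv² = 738.65 − 478.6 − 217.32 = 42.689 J
v = √(2 × 42.689/13.2) = 2.543 m/s

v = 2.54 m/s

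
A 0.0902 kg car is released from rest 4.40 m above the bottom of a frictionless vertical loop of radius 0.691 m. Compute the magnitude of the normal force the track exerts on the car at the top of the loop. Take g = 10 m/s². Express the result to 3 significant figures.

N = 6.98 N

Energy from release to top (height 2r): mgh = ½mv_top² + mg(2r)
v_top² = 2g(h − 2r) = 2(10)(4.40 − 1.382) = 60.360 m²/s²
At the top, both N and weight point toward the centre: N + mg = mv_top²/r
N = m(v_top²/r − g) = 0.0902(60.360/0.691 − 10) = 6.977 N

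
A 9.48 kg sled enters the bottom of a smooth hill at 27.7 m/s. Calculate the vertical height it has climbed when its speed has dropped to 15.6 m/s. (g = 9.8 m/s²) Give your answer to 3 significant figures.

Energy balance between the two points: ½mv₁² = ½mv₂² + mgh
h = (v₁² − v₂²)/(2g) = (27.7² − 15.6²)/(2 × 9.8) = 26.73 m

h = 26.7 m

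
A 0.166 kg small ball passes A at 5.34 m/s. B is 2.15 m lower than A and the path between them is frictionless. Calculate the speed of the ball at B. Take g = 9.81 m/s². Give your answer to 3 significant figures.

Equating total energy at the two states: ½mv₀² + mgh = ½mv²
The mass cancels from both sides.
v² = v₀² + 2gh = (5.34)² + 2(9.81)(2.15) = 70.699
v = √70.699 = 8.408 m/s

v = 8.41 m/s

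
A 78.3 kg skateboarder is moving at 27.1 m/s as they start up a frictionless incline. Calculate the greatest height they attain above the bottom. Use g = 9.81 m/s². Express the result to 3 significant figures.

h = 37.4 m

By energy conservation, ½mv² = mgh
h = v²/(2g) = 27.1²/(2 × 9.81) = 37.43 m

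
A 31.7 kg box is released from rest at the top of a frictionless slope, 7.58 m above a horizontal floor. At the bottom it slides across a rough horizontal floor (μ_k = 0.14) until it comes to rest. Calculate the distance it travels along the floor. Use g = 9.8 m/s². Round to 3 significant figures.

d = 54.1 m

Applying the work–energy principle:
At rest all PE has been dissipated by friction: mgh = μ_k m g d
d = h/μ_k = 7.58/0.14 = 54.14 m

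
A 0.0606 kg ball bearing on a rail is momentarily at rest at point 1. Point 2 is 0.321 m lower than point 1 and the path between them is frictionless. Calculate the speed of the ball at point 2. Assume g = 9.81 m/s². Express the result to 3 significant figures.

Mechanical energy is conserved (no friction): mgh = ½mv²
The mass cancels from both sides.
v = √(2gh) = √(2 × 9.81 × 0.321) = √6.2980 = 2.510 m/s

v = 2.51 m/s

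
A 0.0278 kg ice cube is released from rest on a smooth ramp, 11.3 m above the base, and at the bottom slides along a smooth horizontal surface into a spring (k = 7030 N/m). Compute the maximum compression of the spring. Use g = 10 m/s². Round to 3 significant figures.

x = 0.0299 m

Energy conservation (no friction) from release to max compression: mgh = ½kx²
x = √(2mgh/k) = √(2 × 0.0278 × 10 × 11.3 / 7030) = 0.02990 m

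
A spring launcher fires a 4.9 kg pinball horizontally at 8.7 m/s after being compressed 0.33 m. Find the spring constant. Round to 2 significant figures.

Spring PE at full compression equals KE at release: ½kx² = ½mv²
k = mv²/x² = (4.9)(8.7)²/(0.33)² = 3406 N/m

k = 3400 N/m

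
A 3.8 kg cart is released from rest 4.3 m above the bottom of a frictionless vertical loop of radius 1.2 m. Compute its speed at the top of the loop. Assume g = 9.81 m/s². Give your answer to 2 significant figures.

Energy conservation: mgh = ½mv_top² + mg(2r)
v_top² = 2g(h − 2r) = 2(9.81)(4.3 − 2.400) = 37.28
v_top = 6.106 m/s

v = 6.1 m/s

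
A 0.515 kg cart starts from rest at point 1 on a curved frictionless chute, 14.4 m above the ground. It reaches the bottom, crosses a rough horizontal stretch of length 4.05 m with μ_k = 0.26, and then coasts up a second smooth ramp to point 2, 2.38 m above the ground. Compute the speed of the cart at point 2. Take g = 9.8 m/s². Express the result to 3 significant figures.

Energy at 1: mgh₁ = (0.515)(9.8)(14.4) = 72.677 J
Friction loss: W_f = μ_k mg d = 5.314 J
At 2: ½mv² + mgh₂ = mgh₁ − W_f
½mv² = 72.677 − 5.314 − 12.012 = 55.350 J
v = √(2 × 55.350/0.515) = 14.66 m/s

v = 14.7 m/s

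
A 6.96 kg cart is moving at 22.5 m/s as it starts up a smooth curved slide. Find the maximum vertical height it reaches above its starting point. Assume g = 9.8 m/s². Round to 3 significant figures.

h = 25.8 m

Setting KE at the bottom equal to PE gained: ½mv² = mgh
h = v²/(2g) = 22.5²/(2 × 9.8) = 25.83 m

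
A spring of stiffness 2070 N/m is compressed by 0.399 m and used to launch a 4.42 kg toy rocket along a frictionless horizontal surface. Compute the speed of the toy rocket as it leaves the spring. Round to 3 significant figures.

The toy rocket leaves the spring when the spring is at natural length, so ½kx² = ½mv²
v = x√(k/m) = 0.399 × √(2070/4.42) = 8.635 m/s

v = 8.63 m/s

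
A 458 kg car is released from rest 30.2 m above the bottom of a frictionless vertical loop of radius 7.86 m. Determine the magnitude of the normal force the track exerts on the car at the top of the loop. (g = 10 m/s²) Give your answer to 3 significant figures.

N = 12300 N

Energy from release to top (height 2r): mgh = ½mv_top² + mg(2r)
v_top² = 2g(h − 2r) = 2(10)(30.2 − 15.72) = 289.60 m²/s²
At the top, both N and weight point toward the centre: N + mg = mv_top²/r
N = m(v_top²/r − g) = 458(289.60/7.86 − 10) = 12295 N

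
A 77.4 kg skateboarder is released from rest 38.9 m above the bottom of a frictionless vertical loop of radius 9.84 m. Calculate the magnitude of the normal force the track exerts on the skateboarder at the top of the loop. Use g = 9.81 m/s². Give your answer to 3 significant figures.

Energy from release to top (height 2r): mgh = ½mv_top² + mg(2r)
v_top² = 2g(h − 2r) = 2(9.81)(38.9 − 19.68) = 377.10 m²/s²
At the top, both N and weight point toward the centre: N + mg = mv_top²/r
N = m(v_top²/r − g) = 77.4(377.10/9.84 − 9.81) = 2207 N

N = 2210 N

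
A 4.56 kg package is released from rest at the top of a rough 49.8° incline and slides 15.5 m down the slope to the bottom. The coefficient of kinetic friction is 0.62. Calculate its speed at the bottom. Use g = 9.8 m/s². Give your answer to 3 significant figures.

v = 10.5 m/s

Work–energy: mg(L sinθ) − μ_k(mg cosθ)L = ½mv²
mgh = mgL sinθ = (4.56)(9.8)(15.5)sin49.8° = 529.05 J
W_f = μ_k mg cosθ · L = (0.62)(4.56)(9.8)cos49.8°·15.5 = 277.2 J
½mv² = 529.05 − 277.2 = 251.86 J
v = √(2 × 251.86/4.56) = 10.51 m/s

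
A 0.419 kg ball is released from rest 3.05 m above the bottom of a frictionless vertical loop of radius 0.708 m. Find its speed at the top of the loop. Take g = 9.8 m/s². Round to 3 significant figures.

Energy conservation: mgh = ½mv_top² + mg(2r)
v_top² = 2g(h − 2r) = 2(9.8)(3.05 − 1.416) = 32.03
v_top = 5.659 m/s

v = 5.66 m/s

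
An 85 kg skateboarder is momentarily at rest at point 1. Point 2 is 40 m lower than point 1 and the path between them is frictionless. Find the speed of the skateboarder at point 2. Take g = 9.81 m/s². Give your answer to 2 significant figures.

Energy conservation between the two points: mgh = ½mv²
v = √(2gh) = √(2 × 9.81 × 40) = √784.80 = 28.01 m/s

v = 28 m/s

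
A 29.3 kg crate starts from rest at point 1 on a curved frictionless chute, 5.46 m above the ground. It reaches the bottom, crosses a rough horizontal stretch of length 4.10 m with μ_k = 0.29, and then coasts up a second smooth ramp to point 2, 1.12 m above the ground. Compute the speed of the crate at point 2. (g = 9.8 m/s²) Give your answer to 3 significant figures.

v = 7.86 m/s

Energy at 1: mgh₁ = (29.3)(9.8)(5.46) = 1567.8 J
Friction loss: W_f = μ_k mg d = 341.4 J
At 2: ½mv² + mgh₂ = mgh₁ − W_f
½mv² = 1567.8 − 341.4 − 321.60 = 904.78 J
v = √(2 × 904.78/29.3) = 7.859 m/s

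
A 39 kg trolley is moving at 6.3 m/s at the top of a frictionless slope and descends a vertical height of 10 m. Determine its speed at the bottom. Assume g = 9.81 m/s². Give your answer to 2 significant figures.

v = 15 m/s

By conservation of mechanical energy, ½mv₀² + mgh = ½mv²
v² = v₀² + 2gh = (6.3)² + 2(9.81)(10) = 235.89
v = √235.89 = 15.36 m/s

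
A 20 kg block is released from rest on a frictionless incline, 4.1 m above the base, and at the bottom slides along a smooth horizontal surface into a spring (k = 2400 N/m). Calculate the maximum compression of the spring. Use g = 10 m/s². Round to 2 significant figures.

Gravitational PE at the top equals spring PE at max compression: mgh = ½kx²
x = √(2mgh/k) = √(2 × 20 × 10 × 4.1 / 2400) = 0.8266 m

x = 0.83 m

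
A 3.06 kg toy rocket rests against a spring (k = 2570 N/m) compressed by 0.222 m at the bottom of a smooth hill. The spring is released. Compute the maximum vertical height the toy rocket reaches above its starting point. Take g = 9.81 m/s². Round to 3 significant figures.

At maximum height the toy rocket is at rest, so ½kx² = mgh
h = kx²/(2mg) = (2570)(0.222)²/(2 × 3.06 × 9.81) = 2.110 m

h = 2.11 m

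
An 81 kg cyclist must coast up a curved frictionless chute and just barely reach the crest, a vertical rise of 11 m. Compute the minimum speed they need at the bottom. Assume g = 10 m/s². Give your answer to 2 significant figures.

v = 15 m/s

At the top they are momentarily at rest, so all KE converts to PE: ½mv² = mgh
v = √(2gh) = √(2 × 10 × 11) = 14.83 m/s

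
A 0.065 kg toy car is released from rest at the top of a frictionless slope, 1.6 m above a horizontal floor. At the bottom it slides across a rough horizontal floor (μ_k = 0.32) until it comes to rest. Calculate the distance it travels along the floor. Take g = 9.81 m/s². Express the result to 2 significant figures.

d = 5.0 m

Energy bookkeeping (friction removes W_f = μ_k N d):
At rest all PE has been dissipated by friction: mgh = μ_k m g d
d = h/μ_k = 1.6/0.32 = 5.000 m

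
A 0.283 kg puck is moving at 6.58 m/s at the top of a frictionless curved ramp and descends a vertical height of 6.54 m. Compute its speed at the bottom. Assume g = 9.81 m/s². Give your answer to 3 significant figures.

v = 13.1 m/s

Mechanical energy is conserved (no friction): ½mv₀² + mgh = ½mv²
v² = v₀² + 2gh = (6.58)² + 2(9.81)(6.54) = 171.61
v = √171.61 = 13.10 m/s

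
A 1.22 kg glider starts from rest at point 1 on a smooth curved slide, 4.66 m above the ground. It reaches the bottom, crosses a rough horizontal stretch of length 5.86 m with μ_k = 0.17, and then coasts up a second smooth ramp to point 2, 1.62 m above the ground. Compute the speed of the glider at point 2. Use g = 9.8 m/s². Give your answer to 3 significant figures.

v = 6.33 m/s

Energy at 1: mgh₁ = (1.22)(9.8)(4.66) = 55.715 J
Friction loss: W_f = μ_k mg d = 11.91 J
At 2: ½mv² + mgh₂ = mgh₁ − W_f
½mv² = 55.715 − 11.91 − 19.369 = 24.436 J
v = √(2 × 24.436/1.22) = 6.329 m/s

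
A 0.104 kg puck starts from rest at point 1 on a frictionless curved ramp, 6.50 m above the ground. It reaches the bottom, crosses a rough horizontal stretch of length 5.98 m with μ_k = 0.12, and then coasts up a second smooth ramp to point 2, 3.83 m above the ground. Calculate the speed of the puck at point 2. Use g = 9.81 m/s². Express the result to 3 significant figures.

v = 6.19 m/s

Energy at 1: mgh₁ = (0.104)(9.81)(6.50) = 6.6316 J
Friction loss: W_f = μ_k mg d = 0.7321 J
At 2: ½mv² + mgh₂ = mgh₁ − W_f
½mv² = 6.6316 − 0.7321 − 3.9075 = 1.9919 J
v = √(2 × 1.9919/0.104) = 6.189 m/s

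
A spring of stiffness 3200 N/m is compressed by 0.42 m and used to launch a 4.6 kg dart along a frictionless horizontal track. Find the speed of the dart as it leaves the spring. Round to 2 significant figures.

v = 11 m/s

Spring PE converts entirely to kinetic energy: ½kx² = ½mv²
v = x√(k/m) = 0.42 × √(3200/4.6) = 11.08 m/s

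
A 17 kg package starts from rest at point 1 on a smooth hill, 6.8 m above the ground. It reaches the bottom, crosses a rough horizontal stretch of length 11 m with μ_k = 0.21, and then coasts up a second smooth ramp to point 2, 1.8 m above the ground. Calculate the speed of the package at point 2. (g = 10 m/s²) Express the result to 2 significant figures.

Energy at 1: mgh₁ = (17)(10)(6.8) = 1156.0 J
Friction loss: W_f = μ_k mg d = 392.7 J
At 2: ½mv² + mgh₂ = mgh₁ − W_f
½mv² = 1156.0 − 392.7 − 306.00 = 457.30 J
v = √(2 × 457.30/17) = 7.335 m/s

v = 7.3 m/s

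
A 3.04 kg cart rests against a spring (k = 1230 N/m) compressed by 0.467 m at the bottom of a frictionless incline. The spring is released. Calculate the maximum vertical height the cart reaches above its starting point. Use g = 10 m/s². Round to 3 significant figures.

At maximum height the cart is at rest, so ½kx² = mgh
h = kx²/(2mg) = (1230)(0.467)²/(2 × 3.04 × 10) = 4.412 m

h = 4.41 m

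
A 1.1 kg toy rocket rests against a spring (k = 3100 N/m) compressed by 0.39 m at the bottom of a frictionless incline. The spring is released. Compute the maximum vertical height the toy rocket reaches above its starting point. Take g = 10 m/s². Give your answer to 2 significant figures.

All spring PE becomes gravitational PE at the highest point: ½kx² = mgh
h = kx²/(2mg) = (3100)(0.39)²/(2 × 1.1 × 10) = 21.43 m

h = 21 m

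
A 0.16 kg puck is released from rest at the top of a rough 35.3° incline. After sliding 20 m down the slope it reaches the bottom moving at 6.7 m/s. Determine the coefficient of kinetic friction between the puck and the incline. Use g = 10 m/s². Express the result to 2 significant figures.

μ_k = 0.57

mgh = ½mv² + μ_k (mg cosθ) L, with h = L sinθ
mgL sinθ = 18.491 J; ½mv² = 3.5912 J
W_f = 18.491 − 3.5912 = 14.90 J
μ_k = W_f/(mg cosθ · L) = 14.90/(1.306 × 20) = 0.5705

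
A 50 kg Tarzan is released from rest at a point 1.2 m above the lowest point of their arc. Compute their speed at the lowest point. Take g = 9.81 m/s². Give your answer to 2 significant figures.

By conservation of mechanical energy, mgh = ½mv²
v = √(2gh) = √(2 × 9.81 × 1.2) = √23.544 = 4.852 m/s

v = 4.9 m/s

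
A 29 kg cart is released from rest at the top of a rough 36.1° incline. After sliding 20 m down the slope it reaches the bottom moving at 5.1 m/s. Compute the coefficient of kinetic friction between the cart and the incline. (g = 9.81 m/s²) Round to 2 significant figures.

mgh = ½mv² + μ_k (mg cosθ) L, with h = L sinθ
mgL sinθ = 3352.4 J; ½mv² = 377.14 J
W_f = 3352.4 − 377.14 = 2975 J
μ_k = W_f/(mg cosθ · L) = 2975/(229.9 × 20) = 0.6472

μ_k = 0.65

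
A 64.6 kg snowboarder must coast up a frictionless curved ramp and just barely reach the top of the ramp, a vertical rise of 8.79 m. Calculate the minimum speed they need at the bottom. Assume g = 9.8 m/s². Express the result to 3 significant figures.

At the top they are momentarily at rest, so all KE converts to PE: ½mv² = mgh
v = √(2gh) = √(2 × 9.8 × 8.79) = 13.13 m/s

v = 13.1 m/s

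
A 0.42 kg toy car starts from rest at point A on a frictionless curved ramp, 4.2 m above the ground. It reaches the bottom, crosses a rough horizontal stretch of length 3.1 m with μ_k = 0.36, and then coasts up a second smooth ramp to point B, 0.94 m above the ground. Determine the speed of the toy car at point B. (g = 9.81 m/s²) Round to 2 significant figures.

Energy at A: mgh₁ = (0.42)(9.81)(4.2) = 17.305 J
Friction loss: W_f = μ_k mg d = 4.598 J
At B: ½mv² + mgh₂ = mgh₁ − W_f
½mv² = 17.305 − 4.598 − 3.8730 = 8.8337 J
v = √(2 × 8.8337/0.42) = 6.486 m/s

v = 6.5 m/s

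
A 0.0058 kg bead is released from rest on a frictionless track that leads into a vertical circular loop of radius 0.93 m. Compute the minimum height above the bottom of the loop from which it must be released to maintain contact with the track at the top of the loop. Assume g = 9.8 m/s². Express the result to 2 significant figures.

h = 2.3 m

At the top, for minimum speed gravity alone supplies the centripetal force: mg = mv_top²/r ⇒ v_top² = gr = 9.114 m²/s²
Energy conservation from release height h to the top (height 2r): mgh = ½mv_top² + mg(2r)
h = v_top²/(2g) + 2r = r/2 + 2r = 5r/2 = 2.325 m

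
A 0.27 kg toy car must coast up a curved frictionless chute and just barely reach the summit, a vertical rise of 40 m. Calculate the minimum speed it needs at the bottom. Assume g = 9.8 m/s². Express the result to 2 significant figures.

At the top it is momentarily at rest, so all KE converts to PE: ½mv² = mgh
v = √(2gh) = √(2 × 9.8 × 40) = 28.00 m/s

v = 28 m/s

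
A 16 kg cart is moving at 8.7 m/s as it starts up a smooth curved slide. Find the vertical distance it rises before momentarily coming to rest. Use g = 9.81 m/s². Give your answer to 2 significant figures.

h = 3.9 m

Setting KE at the bottom equal to PE gained: ½mv² = mgh
h = v²/(2g) = 8.7²/(2 × 9.81) = 3.858 m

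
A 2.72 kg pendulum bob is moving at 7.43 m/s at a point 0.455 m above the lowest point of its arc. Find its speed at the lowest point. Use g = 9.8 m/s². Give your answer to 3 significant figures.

Mechanical energy is conserved (no friction): ½mv₀² + mgh = ½mv²
v² = v₀² + 2gh = (7.43)² + 2(9.8)(0.455) = 64.123
v = √64.123 = 8.008 m/s

v = 8.01 m/s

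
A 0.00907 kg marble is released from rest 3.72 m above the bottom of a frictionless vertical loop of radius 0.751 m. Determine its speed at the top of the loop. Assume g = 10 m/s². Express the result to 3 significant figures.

v = 6.66 m/s

Energy conservation: mgh = ½mv_top² + mg(2r)
v_top² = 2g(h − 2r) = 2(10)(3.72 − 1.502) = 44.36
v_top = 6.660 m/s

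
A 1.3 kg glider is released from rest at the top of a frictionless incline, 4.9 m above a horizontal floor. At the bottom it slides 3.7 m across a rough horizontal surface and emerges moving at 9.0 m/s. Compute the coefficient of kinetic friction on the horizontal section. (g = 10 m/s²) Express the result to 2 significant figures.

Applying the work–energy principle:
mgh = ½mv² + μ_k m g d
mgh = 63.700 J; ½mv² = 52.650 J
W_f = 63.700 − 52.650 = 11.05 J
μ_k = W_f/(mg·d) = 11.05/(13.00 × 3.7) = 0.2297

μ_k = 0.23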